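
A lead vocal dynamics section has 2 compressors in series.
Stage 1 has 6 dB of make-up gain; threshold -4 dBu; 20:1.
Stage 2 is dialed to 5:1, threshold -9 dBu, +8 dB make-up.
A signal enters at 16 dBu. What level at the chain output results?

Stage 1: 16 dBu is 20 dB over -4 dBu; at 20:1 that becomes 1 dB over, giving -3 dBu; +6 dB make-up → 3 dBu.
Stage 2: 3 dBu is 12 dB over -9 dBu; at 5:1 that becomes 2.4 dB over, giving -6.6 dBu; +8 dB make-up → 1.4 dBu.

1.4 dBu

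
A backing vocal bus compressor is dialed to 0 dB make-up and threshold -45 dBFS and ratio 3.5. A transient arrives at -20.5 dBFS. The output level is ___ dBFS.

Overshoot: -20.5 − (-45) = 24.5 dB.
3.5:1 compression reduces that to 24.5/3.5 = 7 dB over.
Output = -45 + 7 = -38 dBFS.

-38 dBFS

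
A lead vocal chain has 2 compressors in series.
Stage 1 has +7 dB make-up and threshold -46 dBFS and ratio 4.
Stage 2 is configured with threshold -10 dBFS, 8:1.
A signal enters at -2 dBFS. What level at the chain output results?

-28 dBFS

Stage 1: overshoot 44 dB → 44/4 = 11 dB → -35 dBFS; +7 dB make-up → -28 dBFS.
Stage 2: -28 dBFS is at or below the -10 dBFS threshold — no compression; output -28 dBFS.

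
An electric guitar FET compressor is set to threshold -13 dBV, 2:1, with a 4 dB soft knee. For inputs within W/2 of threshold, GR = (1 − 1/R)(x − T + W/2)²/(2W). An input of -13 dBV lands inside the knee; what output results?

-13.25 dBV

x − T + W/2 = -13 − (-13) + 2 = 2.
GR = (1 − 1/2) × 2² / 8 = 0.5 × 4 / 8 = 0.25 dB.
Output = -13 − 0.25 = -13.25 dBV.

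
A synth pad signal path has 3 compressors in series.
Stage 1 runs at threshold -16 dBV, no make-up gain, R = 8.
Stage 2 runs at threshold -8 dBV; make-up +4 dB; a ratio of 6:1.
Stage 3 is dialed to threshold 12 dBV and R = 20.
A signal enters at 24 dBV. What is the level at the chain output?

Stage 1: overshoot 40 dB → 40/8 = 5 dB → -11 dBV.
Stage 2: -11 dBV ≤ -8 dBV, so stage 2 doesn't engage; make-up brings it to -7 dBV.
Stage 3: below threshold (-7 ≤ 12); passes unchanged; output -7 dBV.

-7 dBV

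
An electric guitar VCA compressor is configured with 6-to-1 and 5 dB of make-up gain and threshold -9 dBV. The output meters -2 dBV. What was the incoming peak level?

3 dBV

Remove make-up: -2 − 5 = -7 dBV.
The compressed level sits -7 − (-9) = 2 dB over threshold.
Input overshoot = R × output overshoot = 12 dB → input = -9 + 12 = 3 dBV.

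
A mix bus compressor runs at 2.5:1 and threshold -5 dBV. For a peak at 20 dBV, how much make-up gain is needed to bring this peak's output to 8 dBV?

Without make-up, output = threshold + overshoot/2.5 = -5 + 10 = 5 dBV.
Gap to target: 3 dB.

3 dB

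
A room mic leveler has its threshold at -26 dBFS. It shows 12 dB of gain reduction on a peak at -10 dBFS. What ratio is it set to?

Input overshoot = -10 − (-26) = 16 dB.
Output overshoot = 16 − 12 = 4 dB.
Ratio = input overshoot / output overshoot = 16 / 4 = 4.

4:1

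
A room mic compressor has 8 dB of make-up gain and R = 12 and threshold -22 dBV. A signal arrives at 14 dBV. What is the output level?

The input is 36 dB above the -22 dBV threshold.
12:1 compression reduces that to 36/12 = 3 dB over.
So the level is -22 + 3 = -19 dBV; make-up adds 8 dB, giving -11 dBV.

-11 dBV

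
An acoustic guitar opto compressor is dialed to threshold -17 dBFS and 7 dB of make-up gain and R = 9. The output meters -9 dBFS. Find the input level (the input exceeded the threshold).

-8 dBFS

Stripping the +7 dB make-up gives -16 dBFS at the gain stage.
That's 1 dB above the -17 dBFS threshold.
Before 9:1 compression the overshoot was 1 × 9 = 9 dB, so input = -17 + 9 = -8 dBFS.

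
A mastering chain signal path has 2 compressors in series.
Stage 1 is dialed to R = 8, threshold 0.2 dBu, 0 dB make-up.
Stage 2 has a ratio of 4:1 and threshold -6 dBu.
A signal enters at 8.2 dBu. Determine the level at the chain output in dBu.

Stage 1: 8.2 dBu is 8 dB over 0.2 dBu; at 8:1 that becomes 1 dB over, giving 1.2 dBu.
Stage 2: 1.2 dBu is 7.2 dB over -6 dBu; at 4:1 that becomes 1.8 dB over, giving -4.2 dBu.

-4.2 dBu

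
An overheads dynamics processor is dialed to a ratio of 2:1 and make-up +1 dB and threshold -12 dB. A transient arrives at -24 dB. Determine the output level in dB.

-24 dB is 12 dB below the -12 dB threshold, so no gain reduction is applied.
Make-up gain adds 1 dB: -24 + 1 = -23 dB.

-23 dB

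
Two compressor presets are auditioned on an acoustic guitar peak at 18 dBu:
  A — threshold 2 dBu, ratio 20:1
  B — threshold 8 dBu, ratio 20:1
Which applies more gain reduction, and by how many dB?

A: 16 dB over, compressed to 0.8 dB over, so 15.2 dB of GR.
B: 10 dB over, compressed to 0.5 dB over, so 9.5 dB of GR.
A reduces 5.7 dB more.

A, by 5.7 dB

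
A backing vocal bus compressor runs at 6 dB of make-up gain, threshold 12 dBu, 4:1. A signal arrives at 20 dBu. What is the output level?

20 dBu

20 dBu sits 8 dB over threshold.
The 8 dB excess becomes 2 dB after 4:1 reduction.
That puts the output at 14 dBu; make-up adds 6 dB, giving 20 dBu.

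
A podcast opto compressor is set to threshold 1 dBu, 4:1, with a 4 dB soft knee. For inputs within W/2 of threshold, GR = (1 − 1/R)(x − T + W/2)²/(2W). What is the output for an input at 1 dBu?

x − T + W/2 = 1 − 1 + 2 = 2.
GR = (1 − 1/4) × 2² / 8 = 0.75 × 4 / 8 = 0.375 dB.
Output = 1 − 0.375 = 0.625 dBu.

0.625 dBu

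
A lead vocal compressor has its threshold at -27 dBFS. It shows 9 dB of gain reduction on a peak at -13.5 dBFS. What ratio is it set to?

Input overshoot = -13.5 − (-27) = 13.5 dB.
Output overshoot = 13.5 − 9 = 4.5 dB.
Ratio = input overshoot / output overshoot = 13.5 / 4.5 = 3.

3:1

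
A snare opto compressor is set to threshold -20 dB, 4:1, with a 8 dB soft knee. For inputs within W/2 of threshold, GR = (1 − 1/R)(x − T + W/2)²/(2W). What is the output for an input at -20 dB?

x − T + W/2 = -20 − (-20) + 4 = 4.
GR = (1 − 1/4) × 4² / 16 = 0.75 × 16 / 16 = 0.75 dB.
Output = -20 − 0.75 = -20.75 dB.

-20.75 dB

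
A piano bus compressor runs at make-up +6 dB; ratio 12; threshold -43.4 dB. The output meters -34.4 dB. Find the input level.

Remove make-up: -34.4 − 6 = -40.4 dB.
The compressed level sits -40.4 − (-43.4) = 3 dB over threshold.
Undo the ratio: input overshoot = 3 × 12 = 36 dB, giving input = -7.4 dB.

-7.4 dB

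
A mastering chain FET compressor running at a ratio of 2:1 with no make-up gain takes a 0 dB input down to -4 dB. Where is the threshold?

Gain reduction = 0 − (-4) = 4 dB; output overshoot = GR / (R − 1) = 4 / 1 = 4 dB.
Threshold = output − output overshoot = -4 − 4 = -8 dB.

-8 dB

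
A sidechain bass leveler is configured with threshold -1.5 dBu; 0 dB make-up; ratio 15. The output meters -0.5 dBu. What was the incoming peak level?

That's 1 dB above the -1.5 dBu threshold.
Undo the ratio: input overshoot = 1 × 15 = 15 dB, giving input = 13.5 dBu.

13.5 dBu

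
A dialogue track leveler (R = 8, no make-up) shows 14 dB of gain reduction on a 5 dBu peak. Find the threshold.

-11 dBu

Let T be the threshold. Output overshoot = (input overshoot)/R, so -9 − T = (5 − T)/8.
8·(-9 − T) = 5 − T → 7·T = -72 − 5 = -77.
T = -77/7 = -11 dBu.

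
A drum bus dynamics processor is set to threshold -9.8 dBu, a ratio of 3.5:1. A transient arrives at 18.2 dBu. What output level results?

18.2 dBu sits 28 dB over threshold.
At 3.5:1 the overshoot is divided by 3.5, leaving 8 dB above threshold.
So the level is -9.8 + 8 = -1.8 dBu.

-1.8 dBu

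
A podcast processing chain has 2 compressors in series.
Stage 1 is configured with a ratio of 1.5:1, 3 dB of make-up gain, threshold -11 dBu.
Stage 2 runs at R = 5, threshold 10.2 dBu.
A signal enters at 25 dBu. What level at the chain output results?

11.36 dBu

Stage 1: overshoot 36 dB → 36/1.5 = 24 dB → 13 dBu; +3 dB make-up → 16 dBu.
Stage 2: 5.8 dB above 10.2 dBu, reduced 5:1 to 1.16 dB above → 11.36 dBu.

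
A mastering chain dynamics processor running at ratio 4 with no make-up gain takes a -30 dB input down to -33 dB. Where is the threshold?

Let T be the threshold. Output overshoot = (input overshoot)/R, so -33 − T = (-30 − T)/4.
4·(-33 − T) = -30 − T → 3·T = -132 − (-30) = -102.
T = -102/3 = -34 dB.

-34 dB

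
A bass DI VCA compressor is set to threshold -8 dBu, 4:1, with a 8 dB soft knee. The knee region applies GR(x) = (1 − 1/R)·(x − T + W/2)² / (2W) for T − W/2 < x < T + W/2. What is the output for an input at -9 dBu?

x − T + W/2 = -9 − (-8) + 4 = 3.
GR = (1 − 1/4) × 3² / 16 = 0.75 × 9 / 16 = 0.421875 dB.
Output = -9 − 0.421875 = -9.421875 dBu.

-9.421875 dBu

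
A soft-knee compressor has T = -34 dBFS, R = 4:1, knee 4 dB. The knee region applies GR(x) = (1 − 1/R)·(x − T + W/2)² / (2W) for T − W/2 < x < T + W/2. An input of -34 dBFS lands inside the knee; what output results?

x − T + W/2 = -34 − (-34) + 2 = 2.
GR = (1 − 1/4) × 2² / 8 = 0.75 × 4 / 8 = 0.375 dB.
Output = -34 − 0.375 = -34.375 dBFS.

-34.375 dBFS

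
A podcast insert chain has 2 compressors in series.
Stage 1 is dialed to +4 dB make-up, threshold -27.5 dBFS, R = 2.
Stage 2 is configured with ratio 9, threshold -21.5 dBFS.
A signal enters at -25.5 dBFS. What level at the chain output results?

Stage 1: 2 dB above -27.5 dBFS, reduced 2:1 to 1 dB above → -26.5 dBFS; +4 dB make-up → -22.5 dBFS.
Stage 2: below threshold (-22.5 ≤ -21.5); passes unchanged; output -22.5 dBFS.

-22.5 dBFS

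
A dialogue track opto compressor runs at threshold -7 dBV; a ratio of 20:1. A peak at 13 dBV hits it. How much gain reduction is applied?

Overshoot = 13 − (-7) = 20 dB.
At 20:1, output sits 20/20 = 1 dB above threshold.
Gain reduction = 20 − 1 = 19 dB.

19 dB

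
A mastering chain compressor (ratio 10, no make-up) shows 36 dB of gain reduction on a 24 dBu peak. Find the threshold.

-16 dBu

Gain reduction = 24 − (-12) = 36 dB; output overshoot = GR / (R − 1) = 36 / 9 = 4 dB.
Threshold = output − output overshoot = -12 − 4 = -16 dBu.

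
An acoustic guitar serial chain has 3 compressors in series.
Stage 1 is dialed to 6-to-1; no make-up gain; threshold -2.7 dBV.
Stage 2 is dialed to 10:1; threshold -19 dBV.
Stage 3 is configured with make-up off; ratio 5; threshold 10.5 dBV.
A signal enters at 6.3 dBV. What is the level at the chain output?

-17.22 dBV

Stage 1: 6.3 dBV is 9 dB over -2.7 dBV; at 6:1 that becomes 1.5 dB over, giving -1.2 dBV.
Stage 2: overshoot 17.8 dB → 17.8/10 = 1.78 dB → -17.22 dBV.
Stage 3: below threshold (-17.22 ≤ 10.5); passes unchanged; output -17.22 dBV.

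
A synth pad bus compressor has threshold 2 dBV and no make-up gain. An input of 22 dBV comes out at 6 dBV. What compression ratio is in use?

5:1

Input overshoot = 22 − 2 = 20 dB; output overshoot = 6 − 2 = 4 dB.
Ratio = 20 / 4 = 5.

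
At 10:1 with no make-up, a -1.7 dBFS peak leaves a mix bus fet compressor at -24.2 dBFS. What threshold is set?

-26.7 dBFS

Let T be the threshold. Output overshoot = (input overshoot)/R, so -24.2 − T = (-1.7 − T)/10.
10·(-24.2 − T) = -1.7 − T → 9·T = -242 − (-1.7) = -240.3.
T = -240.3/9 = -26.7 dBFS.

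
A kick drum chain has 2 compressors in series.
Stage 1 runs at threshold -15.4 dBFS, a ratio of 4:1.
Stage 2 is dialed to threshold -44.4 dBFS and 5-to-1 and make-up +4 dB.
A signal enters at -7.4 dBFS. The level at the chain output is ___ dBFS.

Stage 1: overshoot 8 dB → 8/4 = 2 dB → -13.4 dBFS.
Stage 2: overshoot 31 dB → 31/5 = 6.2 dB → -38.2 dBFS; +4 dB make-up → -34.2 dBFS.

-34.2 dBFS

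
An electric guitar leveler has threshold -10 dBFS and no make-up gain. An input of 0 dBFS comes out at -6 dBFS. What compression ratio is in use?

Input overshoot = 0 − (-10) = 10 dB; output overshoot = -6 − (-10) = 4 dB.
Ratio = 10 / 4 = 2.5.

2.5:1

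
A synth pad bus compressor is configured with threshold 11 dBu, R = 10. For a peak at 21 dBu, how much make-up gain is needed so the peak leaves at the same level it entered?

9 dB

Without make-up, output = threshold + overshoot/10 = 11 + 1 = 12 dBu.
Gap to target: 9 dB.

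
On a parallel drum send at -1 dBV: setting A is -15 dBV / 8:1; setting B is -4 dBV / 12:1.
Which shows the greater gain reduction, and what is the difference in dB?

A: GR = 14 − 14/8 = 12.25 dB.
B: GR = 3 − 3/12 = 2.75 dB.
Difference: 9.5 dB in favour of A.

A, by 9.5 dB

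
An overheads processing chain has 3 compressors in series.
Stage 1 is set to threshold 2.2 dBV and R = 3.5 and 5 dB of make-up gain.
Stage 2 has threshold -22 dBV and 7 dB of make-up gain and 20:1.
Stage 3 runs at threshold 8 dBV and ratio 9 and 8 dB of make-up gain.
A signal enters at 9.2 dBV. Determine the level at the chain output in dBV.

Stage 1: 9.2 dBV is 7 dB over 2.2 dBV; at 3.5:1 that becomes 2 dB over, giving 4.2 dBV; +5 dB make-up → 9.2 dBV.
Stage 2: overshoot 31.2 dB → 31.2/20 = 1.56 dB → -20.44 dBV; +7 dB make-up → -13.44 dBV.
Stage 3: -13.44 dBV is at or below the 8 dBV threshold — no compression; make-up brings it to -5.44 dBV.

-5.44 dBV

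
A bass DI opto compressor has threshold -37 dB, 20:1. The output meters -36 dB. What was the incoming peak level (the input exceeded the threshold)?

The compressed level sits -36 − (-37) = 1 dB over threshold.
Input overshoot = R × output overshoot = 20 dB → input = -37 + 20 = -17 dB.

-17 dB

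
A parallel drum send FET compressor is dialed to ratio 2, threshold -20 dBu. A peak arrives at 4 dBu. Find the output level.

4 dBu sits 24 dB over threshold.
At 2:1 the overshoot is divided by 2, leaving 12 dB above threshold.
So the level is -20 + 12 = -8 dBu.

-8 dBu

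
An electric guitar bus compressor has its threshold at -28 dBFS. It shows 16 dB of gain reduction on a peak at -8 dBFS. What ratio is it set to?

5:1

Input overshoot = -8 − (-28) = 20 dB.
Output overshoot = 20 − 16 = 4 dB.
Ratio = input overshoot / output overshoot = 20 / 4 = 5.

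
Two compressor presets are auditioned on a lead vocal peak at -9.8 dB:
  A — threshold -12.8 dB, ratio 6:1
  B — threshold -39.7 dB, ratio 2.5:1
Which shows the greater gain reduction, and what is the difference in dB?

B, by 15.44 dB

A: 3 dB over, compressed to 0.5 dB over, so 2.5 dB of GR.
B: 29.9 dB over, compressed to 11.96 dB over, so 17.94 dB of GR.
Difference: 15.44 dB in favour of B.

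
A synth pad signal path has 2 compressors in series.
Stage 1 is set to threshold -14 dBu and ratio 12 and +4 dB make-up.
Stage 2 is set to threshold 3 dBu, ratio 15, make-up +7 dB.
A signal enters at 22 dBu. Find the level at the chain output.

0 dBu

Stage 1: 36 dB above -14 dBu, reduced 12:1 to 3 dB above → -11 dBu; +4 dB make-up → -7 dBu.
Stage 2: below threshold (-7 ≤ 3); passes unchanged; make-up brings it to 0 dBu.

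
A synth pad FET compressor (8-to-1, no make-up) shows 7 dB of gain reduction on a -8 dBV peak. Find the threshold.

Gain reduction = -8 − (-15) = 7 dB; output overshoot = GR / (R − 1) = 7 / 7 = 1 dB.
Threshold = output − output overshoot = -15 − 1 = -16 dBV.

-16 dBV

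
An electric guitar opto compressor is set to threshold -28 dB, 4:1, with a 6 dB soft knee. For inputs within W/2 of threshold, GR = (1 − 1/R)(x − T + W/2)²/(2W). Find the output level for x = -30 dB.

-30.0625 dB

x − T + W/2 = -30 − (-28) + 3 = 1.
GR = (1 − 1/4) × 1² / 12 = 0.75 × 1 / 12 = 0.0625 dB.
Output = -30 − 0.0625 = -30.0625 dB.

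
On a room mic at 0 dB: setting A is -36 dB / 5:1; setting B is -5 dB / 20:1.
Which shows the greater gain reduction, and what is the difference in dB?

A: 36 dB over, compressed to 7.2 dB over, so 28.8 dB of GR.
B: 5 dB over, compressed to 0.25 dB over, so 4.75 dB of GR.
A applies 24.05 dB more gain reduction.

A, by 24.05 dB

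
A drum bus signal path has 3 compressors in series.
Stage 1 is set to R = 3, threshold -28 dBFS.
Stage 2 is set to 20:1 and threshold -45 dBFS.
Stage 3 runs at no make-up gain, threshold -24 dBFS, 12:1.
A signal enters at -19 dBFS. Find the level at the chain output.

-44 dBFS

Stage 1: -19 dBFS is 9 dB over -28 dBFS; at 3:1 that becomes 3 dB over, giving -25 dBFS.
Stage 2: -25 dBFS is 20 dB over -45 dBFS; at 20:1 that becomes 1 dB over, giving -44 dBFS.
Stage 3: -44 dBFS is at or below the -24 dBFS threshold — no compression; output -44 dBFS.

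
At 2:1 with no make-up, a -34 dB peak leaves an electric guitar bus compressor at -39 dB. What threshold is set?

-44 dB

Gain reduction = -34 − (-39) = 5 dB; output overshoot = GR / (R − 1) = 5 / 1 = 5 dB.
Threshold = output − output overshoot = -39 − 5 = -44 dB.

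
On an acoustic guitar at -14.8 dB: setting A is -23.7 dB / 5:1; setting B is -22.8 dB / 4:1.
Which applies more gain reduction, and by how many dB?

A: overshoot 8.9 dB → output overshoot 1.78 dB → GR 7.12 dB.
B: overshoot 8 dB → output overshoot 2 dB → GR 6 dB.
A reduces 1.12 dB more.

A, by 1.12 dB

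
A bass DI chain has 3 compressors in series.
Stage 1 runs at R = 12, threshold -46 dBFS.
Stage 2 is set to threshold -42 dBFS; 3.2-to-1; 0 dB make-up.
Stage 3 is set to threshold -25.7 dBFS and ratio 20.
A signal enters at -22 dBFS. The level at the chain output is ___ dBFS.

-44 dBFS

Stage 1: 24 dB above -46 dBFS, reduced 12:1 to 2 dB above → -44 dBFS.
Stage 2: -44 dBFS ≤ -42 dBFS, so stage 2 doesn't engage; output -44 dBFS.
Stage 3: below threshold (-44 ≤ -25.7); passes unchanged; output -44 dBFS.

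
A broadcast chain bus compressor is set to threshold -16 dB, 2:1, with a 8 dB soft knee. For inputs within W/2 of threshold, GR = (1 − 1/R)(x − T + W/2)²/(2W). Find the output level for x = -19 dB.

x − T + W/2 = -19 − (-16) + 4 = 1.
GR = (1 − 1/2) × 1² / 16 = 0.5 × 1 / 16 = 0.03125 dB.
Output = -19 − 0.03125 = -19.03125 dB.

-19.03125 dB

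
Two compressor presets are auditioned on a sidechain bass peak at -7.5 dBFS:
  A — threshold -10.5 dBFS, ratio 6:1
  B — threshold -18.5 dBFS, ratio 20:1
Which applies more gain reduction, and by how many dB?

B, by 7.95 dB

A: 3 dB over, compressed to 0.5 dB over, so 2.5 dB of GR.
B: 11 dB over, compressed to 0.55 dB over, so 10.45 dB of GR.
B applies 7.95 dB more gain reduction.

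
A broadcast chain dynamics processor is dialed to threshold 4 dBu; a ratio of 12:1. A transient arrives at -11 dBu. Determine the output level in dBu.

-11 dBu

-11 dBu is 15 dB below the 4 dBu threshold, so no gain reduction is applied.
Output = input = -11 dBu.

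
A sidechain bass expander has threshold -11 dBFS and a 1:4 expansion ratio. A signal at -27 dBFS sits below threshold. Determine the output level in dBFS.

Below threshold, a 1:4 expander applies gain = (4−1)×(T − x) of attenuation.
(4−1) × 16 = 48 dB, so output = -27 − 48 = -75 dBFS.

-75 dBFS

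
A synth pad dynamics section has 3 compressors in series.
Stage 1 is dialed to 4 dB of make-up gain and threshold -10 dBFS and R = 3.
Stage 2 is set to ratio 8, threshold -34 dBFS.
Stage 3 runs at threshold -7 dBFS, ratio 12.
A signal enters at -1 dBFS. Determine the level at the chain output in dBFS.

-30.125 dBFS

Stage 1: -1 dBFS is 9 dB over -10 dBFS; at 3:1 that becomes 3 dB over, giving -7 dBFS; +4 dB make-up → -3 dBFS.
Stage 2: overshoot 31 dB → 31/8 = 3.875 dB → -30.125 dBFS.
Stage 3: below threshold (-30.125 ≤ -7); passes unchanged; output -30.125 dBFS.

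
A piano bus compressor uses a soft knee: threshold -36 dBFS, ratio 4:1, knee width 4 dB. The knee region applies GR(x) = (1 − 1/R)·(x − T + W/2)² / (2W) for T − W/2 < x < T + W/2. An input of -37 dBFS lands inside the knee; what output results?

x − T + W/2 = -37 − (-36) + 2 = 1.
GR = (1 − 1/4) × 1² / 8 = 0.75 × 1 / 8 = 0.09375 dB.
Output = -37 − 0.09375 = -37.09375 dBFS.

-37.09375 dBFS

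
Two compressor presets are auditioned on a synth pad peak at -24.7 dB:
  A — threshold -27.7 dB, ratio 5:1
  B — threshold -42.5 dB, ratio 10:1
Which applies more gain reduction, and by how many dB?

A: 3 dB over, compressed to 0.6 dB over, so 2.4 dB of GR.
B: 17.8 dB over, compressed to 1.78 dB over, so 16.02 dB of GR.
B applies 13.62 dB more gain reduction.

B, by 13.62 dB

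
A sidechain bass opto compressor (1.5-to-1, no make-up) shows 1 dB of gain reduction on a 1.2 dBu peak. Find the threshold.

-1.8 dBu

Input is 3 dB above T (since output overshoot × R = input overshoot: (0.2 − T)·1.5 = 1.2 − T gives T = -1.8 dBu).
Check: -1.8 + (1.2 − (-1.8))/1.5 = -1.8 + 2 = 0.2 dBu. ✓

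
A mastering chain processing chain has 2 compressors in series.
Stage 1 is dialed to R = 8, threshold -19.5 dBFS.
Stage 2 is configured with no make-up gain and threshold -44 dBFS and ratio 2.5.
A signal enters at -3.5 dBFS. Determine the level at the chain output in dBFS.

Stage 1: -3.5 dBFS is 16 dB over -19.5 dBFS; at 8:1 that becomes 2 dB over, giving -17.5 dBFS.
Stage 2: overshoot 26.5 dB → 26.5/2.5 = 10.6 dB → -33.4 dBFS.

-33.4 dBFS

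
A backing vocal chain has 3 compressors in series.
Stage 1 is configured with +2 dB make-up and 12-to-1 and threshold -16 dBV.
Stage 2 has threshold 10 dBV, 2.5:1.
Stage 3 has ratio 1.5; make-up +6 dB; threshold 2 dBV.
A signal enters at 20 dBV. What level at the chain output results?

Stage 1: overshoot 36 dB → 36/12 = 3 dB → -13 dBV; +2 dB make-up → -11 dBV.
Stage 2: -11 dBV is at or below the 10 dBV threshold — no compression; output -11 dBV.
Stage 3: -11 dBV ≤ 2 dBV, so stage 3 doesn't engage; make-up brings it to -5 dBV.

-5 dBV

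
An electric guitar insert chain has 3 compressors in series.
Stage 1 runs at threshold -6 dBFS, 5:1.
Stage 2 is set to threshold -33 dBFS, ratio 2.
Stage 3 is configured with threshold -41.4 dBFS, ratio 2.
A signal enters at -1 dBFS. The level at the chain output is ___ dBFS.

Stage 1: -1 dBFS is 5 dB over -6 dBFS; at 5:1 that becomes 1 dB over, giving -5 dBFS.
Stage 2: -5 dBFS is 28 dB over -33 dBFS; at 2:1 that becomes 14 dB over, giving -19 dBFS.
Stage 3: -19 dBFS is 22.4 dB over -41.4 dBFS; at 2:1 that becomes 11.2 dB over, giving -30.2 dBFS.

-30.2 dBFS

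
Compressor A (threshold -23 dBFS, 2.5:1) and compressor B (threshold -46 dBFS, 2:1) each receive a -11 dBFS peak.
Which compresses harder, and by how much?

A: 12 dB over, compressed to 4.8 dB over, so 7.2 dB of GR.
B: 35 dB over, compressed to 17.5 dB over, so 17.5 dB of GR.
Difference: 10.3 dB in favour of B.

B, by 10.3 dB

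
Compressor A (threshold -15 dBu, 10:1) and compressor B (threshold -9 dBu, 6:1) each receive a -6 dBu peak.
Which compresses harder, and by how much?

A: overshoot 9 dB → output overshoot 0.9 dB → GR 8.1 dB.
B: overshoot 3 dB → output overshoot 0.5 dB → GR 2.5 dB.
A reduces 5.6 dB more.

A, by 5.6 dB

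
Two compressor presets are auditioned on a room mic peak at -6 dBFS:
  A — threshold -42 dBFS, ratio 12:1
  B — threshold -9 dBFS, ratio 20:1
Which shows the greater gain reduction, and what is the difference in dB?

A, by 30.15 dB

A: GR = 36 − 36/12 = 33 dB.
B: GR = 3 − 3/20 = 2.85 dB.
A reduces 30.15 dB more.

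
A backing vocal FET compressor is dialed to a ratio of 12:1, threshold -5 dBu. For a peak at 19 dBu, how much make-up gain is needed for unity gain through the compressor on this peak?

Overshoot 24 dB → 24/12 = 2 dB after compression, so the compressed level is -5 + 2 = -3 dBu.
Make-up = target − compressed = 19 − (-3) = 22 dB.

22 dB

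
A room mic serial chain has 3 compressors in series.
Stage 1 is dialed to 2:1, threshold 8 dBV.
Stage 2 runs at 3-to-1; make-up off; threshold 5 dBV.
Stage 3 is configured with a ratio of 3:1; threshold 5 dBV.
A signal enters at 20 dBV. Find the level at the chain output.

Stage 1: 12 dB above 8 dBV, reduced 2:1 to 6 dB above → 14 dBV.
Stage 2: 14 dBV is 9 dB over 5 dBV; at 3:1 that becomes 3 dB over, giving 8 dBV.
Stage 3: 8 dBV is 3 dB over 5 dBV; at 3:1 that becomes 1 dB over, giving 6 dBV.

6 dBV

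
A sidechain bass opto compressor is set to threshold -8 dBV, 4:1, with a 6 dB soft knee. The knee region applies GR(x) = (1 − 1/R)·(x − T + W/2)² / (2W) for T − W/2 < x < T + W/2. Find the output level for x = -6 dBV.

x − T + W/2 = -6 − (-8) + 3 = 5.
GR = (1 − 1/4) × 5² / 12 = 0.75 × 25 / 12 = 1.5625 dB.
Output = -6 − 1.5625 = -7.5625 dBV.

-7.5625 dBV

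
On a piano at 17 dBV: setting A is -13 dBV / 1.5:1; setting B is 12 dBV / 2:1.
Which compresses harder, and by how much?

A, by 7.5 dB

A: overshoot 30 dB → output overshoot 20 dB → GR 10 dB.
B: overshoot 5 dB → output overshoot 2.5 dB → GR 2.5 dB.
A applies 7.5 dB more gain reduction.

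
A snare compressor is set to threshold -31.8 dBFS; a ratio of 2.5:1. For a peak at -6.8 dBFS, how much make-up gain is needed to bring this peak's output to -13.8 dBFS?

Overshoot 25 dB → 25/2.5 = 10 dB after compression, so the compressed level is -31.8 + 10 = -21.8 dBFS.
Make-up = target − compressed = -13.8 − (-21.8) = 8 dB.

8 dB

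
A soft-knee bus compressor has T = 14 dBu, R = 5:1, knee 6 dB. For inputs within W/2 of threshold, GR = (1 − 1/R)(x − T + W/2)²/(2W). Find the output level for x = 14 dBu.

x − T + W/2 = 14 − 14 + 3 = 3.
GR = (1 − 1/5) × 3² / 12 = 0.8 × 9 / 12 = 0.6 dB.
Output = 14 − 0.6 = 13.4 dBu.

13.4 dBu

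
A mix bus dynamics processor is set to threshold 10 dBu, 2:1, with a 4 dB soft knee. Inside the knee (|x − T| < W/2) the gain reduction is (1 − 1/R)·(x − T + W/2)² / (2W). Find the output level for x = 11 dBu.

x − T + W/2 = 11 − 10 + 2 = 3.
GR = (1 − 1/2) × 3² / 8 = 0.5 × 9 / 8 = 0.5625 dB.
Output = 11 − 0.5625 = 10.4375 dBu.

10.4375 dBu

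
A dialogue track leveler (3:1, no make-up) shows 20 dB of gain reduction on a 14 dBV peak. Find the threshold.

Let T be the threshold. Output overshoot = (input overshoot)/R, so -6 − T = (14 − T)/3.
3·(-6 − T) = 14 − T → 2·T = -18 − 14 = -32.
T = -32/2 = -16 dBV.

-16 dBV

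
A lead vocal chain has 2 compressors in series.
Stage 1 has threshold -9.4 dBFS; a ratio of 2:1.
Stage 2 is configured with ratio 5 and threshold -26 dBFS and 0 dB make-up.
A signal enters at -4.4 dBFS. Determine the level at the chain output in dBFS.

Stage 1: -4.4 dBFS is 5 dB over -9.4 dBFS; at 2:1 that becomes 2.5 dB over, giving -6.9 dBFS.
Stage 2: -6.9 dBFS is 19.1 dB over -26 dBFS; at 5:1 that becomes 3.82 dB over, giving -22.18 dBFS.

-22.18 dBFS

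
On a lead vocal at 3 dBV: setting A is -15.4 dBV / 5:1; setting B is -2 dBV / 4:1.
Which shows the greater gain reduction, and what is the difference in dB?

A, by 10.97 dB

A: 18.4 dB over, compressed to 3.68 dB over, so 14.72 dB of GR.
B: 5 dB over, compressed to 1.25 dB over, so 3.75 dB of GR.
A applies 10.97 dB more gain reduction.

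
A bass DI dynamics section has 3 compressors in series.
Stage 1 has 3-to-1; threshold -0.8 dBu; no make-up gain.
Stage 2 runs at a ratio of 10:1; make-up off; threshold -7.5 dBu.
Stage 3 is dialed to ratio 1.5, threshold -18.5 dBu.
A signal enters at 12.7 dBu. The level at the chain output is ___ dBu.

-10.42 dBu

Stage 1: 12.7 dBu is 13.5 dB over -0.8 dBu; at 3:1 that becomes 4.5 dB over, giving 3.7 dBu.
Stage 2: overshoot 11.2 dB → 11.2/10 = 1.12 dB → -6.38 dBu.
Stage 3: -6.38 dBu is 12.12 dB over -18.5 dBu; at 1.5:1 that becomes 8.08 dB over, giving -10.42 dBu.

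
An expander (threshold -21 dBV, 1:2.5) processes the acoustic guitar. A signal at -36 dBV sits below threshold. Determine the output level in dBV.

Undershoot = (-21) − (-36) = 15 dB.
At 1:2.5, that expands to 37.5 dB under threshold.
Output = -21 − 37.5 = -58.5 dBV.

-58.5 dBV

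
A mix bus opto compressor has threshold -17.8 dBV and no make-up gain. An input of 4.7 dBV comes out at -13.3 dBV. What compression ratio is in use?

5:1

Input overshoot = 4.7 − (-17.8) = 22.5 dB; output overshoot = -13.3 − (-17.8) = 4.5 dB.
Ratio = 22.5 / 4.5 = 5.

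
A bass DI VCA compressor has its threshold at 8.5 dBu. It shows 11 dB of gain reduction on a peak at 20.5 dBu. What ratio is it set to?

Input overshoot = 20.5 − 8.5 = 12 dB.
Output overshoot = 12 − 11 = 1 dB.
Ratio = input overshoot / output overshoot = 12 / 1 = 12.

12:1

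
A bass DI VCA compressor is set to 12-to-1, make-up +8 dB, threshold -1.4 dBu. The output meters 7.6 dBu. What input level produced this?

Remove make-up: 7.6 − 8 = -0.4 dBu.
The compressed level sits -0.4 − (-1.4) = 1 dB over threshold.
Before 12:1 compression the overshoot was 1 × 12 = 12 dB, so input = -1.4 + 12 = 10.6 dBu.

10.6 dBu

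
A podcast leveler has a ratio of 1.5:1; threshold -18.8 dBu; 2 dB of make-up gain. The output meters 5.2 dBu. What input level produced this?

Stripping the +2 dB make-up gives 3.2 dBu at the gain stage.
That's 22 dB above the -18.8 dBu threshold.
Before 1.5:1 compression the overshoot was 22 × 1.5 = 33 dB, so input = -18.8 + 33 = 14.2 dBu.

14.2 dBu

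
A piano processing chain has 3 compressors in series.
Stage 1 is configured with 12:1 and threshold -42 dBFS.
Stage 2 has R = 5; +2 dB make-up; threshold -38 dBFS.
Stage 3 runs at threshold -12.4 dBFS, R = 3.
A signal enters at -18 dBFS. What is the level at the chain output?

-38 dBFS

Stage 1: -18 dBFS is 24 dB over -42 dBFS; at 12:1 that becomes 2 dB over, giving -40 dBFS.
Stage 2: -40 dBFS ≤ -38 dBFS, so stage 2 doesn't engage; make-up brings it to -38 dBFS.
Stage 3: -38 dBFS is at or below the -12.4 dBFS threshold — no compression; output -38 dBFS.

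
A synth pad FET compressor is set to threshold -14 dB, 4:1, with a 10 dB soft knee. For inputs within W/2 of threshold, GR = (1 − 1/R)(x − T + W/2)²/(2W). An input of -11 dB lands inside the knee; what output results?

x − T + W/2 = -11 − (-14) + 5 = 8.
GR = (1 − 1/4) × 8² / 20 = 0.75 × 64 / 20 = 2.4 dB.
Output = -11 − 2.4 = -13.4 dB.

-13.4 dB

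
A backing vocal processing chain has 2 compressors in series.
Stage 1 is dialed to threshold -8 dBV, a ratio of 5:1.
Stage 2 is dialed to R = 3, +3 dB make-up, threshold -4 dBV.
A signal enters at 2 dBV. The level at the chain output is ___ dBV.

Stage 1: overshoot 10 dB → 10/5 = 2 dB → -6 dBV.
Stage 2: -6 dBV is at or below the -4 dBV threshold — no compression; make-up brings it to -3 dBV.

-3 dBV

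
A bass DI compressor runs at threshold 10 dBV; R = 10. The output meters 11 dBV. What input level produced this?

Post-compression overshoot = 11 − 10 = 1 dB.
Input overshoot = R × output overshoot = 10 dB → input = 10 + 10 = 20 dBV.

20 dBV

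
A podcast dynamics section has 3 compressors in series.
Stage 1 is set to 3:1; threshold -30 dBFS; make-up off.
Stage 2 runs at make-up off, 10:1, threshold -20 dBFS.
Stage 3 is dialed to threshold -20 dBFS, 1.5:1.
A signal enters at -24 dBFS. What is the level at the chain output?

-28 dBFS

Stage 1: 6 dB above -30 dBFS, reduced 3:1 to 2 dB above → -28 dBFS.
Stage 2: -28 dBFS ≤ -20 dBFS, so stage 2 doesn't engage; output -28 dBFS.
Stage 3: below threshold (-28 ≤ -20); passes unchanged; output -28 dBFS.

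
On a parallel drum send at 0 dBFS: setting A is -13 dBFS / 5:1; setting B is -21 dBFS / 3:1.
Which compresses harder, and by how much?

B, by 3.6 dB

A: GR = 13 − 13/5 = 10.4 dB.
B: GR = 21 − 21/3 = 14 dB.
Difference: 3.6 dB in favour of B.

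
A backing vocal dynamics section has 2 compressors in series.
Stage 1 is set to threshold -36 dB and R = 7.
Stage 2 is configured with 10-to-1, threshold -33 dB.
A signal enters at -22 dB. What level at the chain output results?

-34 dB

Stage 1: -22 dB is 14 dB over -36 dB; at 7:1 that becomes 2 dB over, giving -34 dB.
Stage 2: below threshold (-34 ≤ -33); passes unchanged; output -34 dB.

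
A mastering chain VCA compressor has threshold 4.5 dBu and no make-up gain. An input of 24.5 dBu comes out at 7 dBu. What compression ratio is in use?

Input overshoot = 24.5 − 4.5 = 20 dB; output overshoot = 7 − 4.5 = 2.5 dB.
Ratio = 20 / 2.5 = 8.

8:1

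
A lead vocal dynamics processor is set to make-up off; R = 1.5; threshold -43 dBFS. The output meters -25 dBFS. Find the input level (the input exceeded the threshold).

That's 18 dB above the -43 dBFS threshold.
Undo the ratio: input overshoot = 18 × 1.5 = 27 dB, giving input = -16 dBFS.

-16 dBFS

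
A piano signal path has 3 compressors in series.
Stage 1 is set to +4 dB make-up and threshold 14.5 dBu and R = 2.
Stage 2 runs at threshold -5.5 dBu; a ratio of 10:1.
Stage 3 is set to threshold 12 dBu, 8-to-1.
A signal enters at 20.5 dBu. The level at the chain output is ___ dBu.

-2.8 dBu

Stage 1: 6 dB above 14.5 dBu, reduced 2:1 to 3 dB above → 17.5 dBu; +4 dB make-up → 21.5 dBu.
Stage 2: overshoot 27 dB → 27/10 = 2.7 dB → -2.8 dBu.
Stage 3: below threshold (-2.8 ≤ 12); passes unchanged; output -2.8 dBu.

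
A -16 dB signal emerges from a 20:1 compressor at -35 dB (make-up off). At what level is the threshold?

Let T be the threshold. Output overshoot = (input overshoot)/R, so -35 − T = (-16 − T)/20.
20·(-35 − T) = -16 − T → 19·T = -700 − (-16) = -684.
T = -684/19 = -36 dB.

-36 dB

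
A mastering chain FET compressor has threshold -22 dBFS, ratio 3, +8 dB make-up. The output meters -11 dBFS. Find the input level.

Before make-up, the level was -11 − 8 = -19 dBFS.
Post-compression overshoot = -19 − (-22) = 3 dB.
Undo the ratio: input overshoot = 3 × 3 = 9 dB, giving input = -13 dBFS.

-13 dBFS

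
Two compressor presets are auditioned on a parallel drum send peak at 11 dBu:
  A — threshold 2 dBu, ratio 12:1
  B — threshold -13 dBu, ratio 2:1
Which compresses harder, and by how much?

B, by 3.75 dB

A: 9 dB over, compressed to 0.75 dB over, so 8.25 dB of GR.
B: 24 dB over, compressed to 12 dB over, so 12 dB of GR.
B applies 3.75 dB more gain reduction.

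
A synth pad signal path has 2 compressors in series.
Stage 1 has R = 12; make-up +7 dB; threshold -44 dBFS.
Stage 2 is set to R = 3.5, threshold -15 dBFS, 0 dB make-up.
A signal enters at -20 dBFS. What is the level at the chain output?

-35 dBFS

Stage 1: 24 dB above -44 dBFS, reduced 12:1 to 2 dB above → -42 dBFS; +7 dB make-up → -35 dBFS.
Stage 2: -35 dBFS is at or below the -15 dBFS threshold — no compression; output -35 dBFS.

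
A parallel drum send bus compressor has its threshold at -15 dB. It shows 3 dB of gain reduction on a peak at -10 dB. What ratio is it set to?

2.5:1

Input overshoot = -10 − (-15) = 5 dB.
Output overshoot = 5 − 3 = 2 dB.
Ratio = input overshoot / output overshoot = 5 / 2 = 2.5.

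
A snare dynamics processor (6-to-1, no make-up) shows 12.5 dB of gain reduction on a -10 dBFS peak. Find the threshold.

-25 dBFS

Gain reduction = -10 − (-22.5) = 12.5 dB; output overshoot = GR / (R − 1) = 12.5 / 5 = 2.5 dB.
Threshold = output − output overshoot = -22.5 − 2.5 = -25 dBFS.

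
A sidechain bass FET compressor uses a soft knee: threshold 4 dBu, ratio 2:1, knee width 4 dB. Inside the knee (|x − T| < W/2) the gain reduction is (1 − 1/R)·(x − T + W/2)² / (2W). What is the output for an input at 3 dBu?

2.9375 dBu

x − T + W/2 = 3 − 4 + 2 = 1.
GR = (1 − 1/2) × 1² / 8 = 0.5 × 1 / 8 = 0.0625 dB.
Output = 3 − 0.0625 = 2.9375 dBu.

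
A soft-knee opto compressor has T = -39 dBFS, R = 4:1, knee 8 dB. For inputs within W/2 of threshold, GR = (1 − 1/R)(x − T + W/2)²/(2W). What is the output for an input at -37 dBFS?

-38.6875 dBFS

x − T + W/2 = -37 − (-39) + 4 = 6.
GR = (1 − 1/4) × 6² / 16 = 0.75 × 36 / 16 = 1.6875 dB.
Output = -37 − 1.6875 = -38.6875 dBFS.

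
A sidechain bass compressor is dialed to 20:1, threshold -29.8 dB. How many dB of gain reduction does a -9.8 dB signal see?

-9.8 dB exceeds the threshold by 20 dB.
At 20:1, output sits 20/20 = 1 dB above threshold.
Gain reduction = 20 − 1 = 19 dB.

19 dB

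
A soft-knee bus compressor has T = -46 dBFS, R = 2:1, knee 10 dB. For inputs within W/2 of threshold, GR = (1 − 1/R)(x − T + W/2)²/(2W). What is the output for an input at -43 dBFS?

-44.6 dBFS

x − T + W/2 = -43 − (-46) + 5 = 8.
GR = (1 − 1/2) × 8² / 20 = 0.5 × 64 / 20 = 1.6 dB.
Output = -43 − 1.6 = -44.6 dBFS.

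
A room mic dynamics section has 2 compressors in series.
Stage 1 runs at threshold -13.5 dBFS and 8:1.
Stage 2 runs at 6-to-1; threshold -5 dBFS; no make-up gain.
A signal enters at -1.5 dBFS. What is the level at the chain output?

Stage 1: 12 dB above -13.5 dBFS, reduced 8:1 to 1.5 dB above → -12 dBFS.
Stage 2: -12 dBFS is at or below the -5 dBFS threshold — no compression; output -12 dBFS.

-12 dBFS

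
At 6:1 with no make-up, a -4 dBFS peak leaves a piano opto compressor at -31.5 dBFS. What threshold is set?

Input is 33 dB above T (since output overshoot × R = input overshoot: (-31.5 − T)·6 = -4 − T gives T = -37 dBFS).
Check: -37 + (-4 − (-37))/6 = -37 + 5.5 = -31.5 dBFS. ✓

-37 dBFS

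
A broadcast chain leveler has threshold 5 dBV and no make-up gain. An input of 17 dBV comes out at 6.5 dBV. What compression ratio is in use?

8:1

Input overshoot = 17 − 5 = 12 dB; output overshoot = 6.5 − 5 = 1.5 dB.
Ratio = 12 / 1.5 = 8.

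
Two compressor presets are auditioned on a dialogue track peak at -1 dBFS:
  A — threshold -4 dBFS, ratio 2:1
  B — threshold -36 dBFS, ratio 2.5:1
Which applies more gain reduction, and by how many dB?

A: GR = 3 − 3/2 = 1.5 dB.
B: GR = 35 − 35/2.5 = 21 dB.
B reduces 19.5 dB more.

B, by 19.5 dB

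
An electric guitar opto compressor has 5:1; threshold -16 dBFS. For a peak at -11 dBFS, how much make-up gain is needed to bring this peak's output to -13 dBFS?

Without make-up, output = threshold + overshoot/5 = -16 + 1 = -15 dBFS.
Gap to target: 2 dB.

2 dB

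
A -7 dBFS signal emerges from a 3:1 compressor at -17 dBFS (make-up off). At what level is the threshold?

Input is 15 dB above T (since output overshoot × R = input overshoot: (-17 − T)·3 = -7 − T gives T = -22 dBFS).
Check: -22 + (-7 − (-22))/3 = -22 + 5 = -17 dBFS. ✓

-22 dBFS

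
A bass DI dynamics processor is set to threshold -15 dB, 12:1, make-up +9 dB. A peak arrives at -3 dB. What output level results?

The input is 12 dB above the -15 dB threshold.
12:1 compression reduces that to 12/12 = 1 dB over.
That puts the output at -14 dB; make-up adds 9 dB, giving -5 dB.

-5 dB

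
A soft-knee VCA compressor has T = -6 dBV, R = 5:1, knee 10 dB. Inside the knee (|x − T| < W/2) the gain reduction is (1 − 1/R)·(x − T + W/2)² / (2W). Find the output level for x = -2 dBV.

x − T + W/2 = -2 − (-6) + 5 = 9.
GR = (1 − 1/5) × 9² / 20 = 0.8 × 81 / 20 = 3.24 dB.
Output = -2 − 3.24 = -5.24 dBV.

-5.24 dBV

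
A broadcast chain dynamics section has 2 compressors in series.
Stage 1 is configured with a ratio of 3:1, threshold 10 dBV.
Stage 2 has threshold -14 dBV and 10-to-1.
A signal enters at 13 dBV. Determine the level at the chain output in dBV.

-11.5 dBV

Stage 1: overshoot 3 dB → 3/3 = 1 dB → 11 dBV.
Stage 2: 25 dB above -14 dBV, reduced 10:1 to 2.5 dB above → -11.5 dBV.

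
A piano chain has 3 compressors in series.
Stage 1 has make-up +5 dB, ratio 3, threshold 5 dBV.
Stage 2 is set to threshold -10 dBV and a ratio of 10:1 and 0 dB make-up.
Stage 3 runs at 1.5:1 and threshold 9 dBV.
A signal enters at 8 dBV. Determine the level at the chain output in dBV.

Stage 1: 3 dB above 5 dBV, reduced 3:1 to 1 dB above → 6 dBV; +5 dB make-up → 11 dBV.
Stage 2: 11 dBV is 21 dB over -10 dBV; at 10:1 that becomes 2.1 dB over, giving -7.9 dBV.
Stage 3: -7.9 dBV is at or below the 9 dBV threshold — no compression; output -7.9 dBV.

-7.9 dBV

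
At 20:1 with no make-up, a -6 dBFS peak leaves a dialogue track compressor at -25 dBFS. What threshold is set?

Let T be the threshold. Output overshoot = (input overshoot)/R, so -25 − T = (-6 − T)/20.
20·(-25 − T) = -6 − T → 19·T = -500 − (-6) = -494.
T = -494/19 = -26 dBFS.

-26 dBFS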